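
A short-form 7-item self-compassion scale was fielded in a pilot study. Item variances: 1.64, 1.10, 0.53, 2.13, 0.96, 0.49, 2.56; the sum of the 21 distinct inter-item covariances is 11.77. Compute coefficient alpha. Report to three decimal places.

α = 0.833

Σσ²ᵢ = 1.64 + 1.10 + 0.53 + 2.13 + 0.96 + 0.49 + 2.56 = 9.41
Sum of distinct covariances = 11.77
σ²_total = Σσ²ᵢ + 2·Σcov = 9.41 + 2 × 11.77 = 32.95
α = (7/6)·(1 − 9.41/32.95) = 0.833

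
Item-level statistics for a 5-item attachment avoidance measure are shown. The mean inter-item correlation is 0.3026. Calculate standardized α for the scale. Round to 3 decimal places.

α = 0.684

Standardized α = k·r̄ / (1 + (k−1)·r̄) = 5 × 0.3026 / (1 + 4 × 0.3026)
  = 1.5130 / 2.2104 = 0.684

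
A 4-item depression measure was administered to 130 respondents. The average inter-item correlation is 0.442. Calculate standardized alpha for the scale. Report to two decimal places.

α = 0.76

Standardized α = k·r̄ / (1 + (k−1)·r̄) = 4 × 0.442 / (1 + 3 × 0.442)
  = 1.7680 / 2.3260 = 0.76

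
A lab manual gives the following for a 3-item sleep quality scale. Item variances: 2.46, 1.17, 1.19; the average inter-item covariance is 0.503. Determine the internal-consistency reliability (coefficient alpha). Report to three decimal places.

ΣVar(i) = 2.46 + 1.17 + 1.19 = 4.82
Sum of the 3 distinct covariances = 3 × 0.503 = 1.509
total variance = ΣVar(i) + 2·Σcov = 4.82 + 2 × 1.509 = 7.838
α = (3/2)·(1 − 4.82/7.838) = 0.578

coefficient alpha = 0.578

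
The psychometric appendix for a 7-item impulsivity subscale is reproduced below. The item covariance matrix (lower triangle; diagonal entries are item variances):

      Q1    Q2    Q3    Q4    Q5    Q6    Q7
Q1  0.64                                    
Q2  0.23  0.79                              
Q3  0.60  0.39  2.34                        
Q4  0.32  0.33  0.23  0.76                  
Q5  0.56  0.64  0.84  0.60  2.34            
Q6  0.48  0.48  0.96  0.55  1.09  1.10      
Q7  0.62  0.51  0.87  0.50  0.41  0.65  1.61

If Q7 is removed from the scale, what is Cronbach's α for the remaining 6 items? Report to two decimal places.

Remaining items: Q1, Q2, Q3, Q4, Q5, Q6 (k = 6).
ΣVar(i) = 0.64 + 0.79 + 2.34 + 0.76 + 2.34 + 1.10 = 7.97
Var(T) = 7.97 + 2 × 8.30 = 24.57
α (item deleted) = (6/5)·(1 − 7.97/24.57) = 0.81

Cronbach's α = 0.81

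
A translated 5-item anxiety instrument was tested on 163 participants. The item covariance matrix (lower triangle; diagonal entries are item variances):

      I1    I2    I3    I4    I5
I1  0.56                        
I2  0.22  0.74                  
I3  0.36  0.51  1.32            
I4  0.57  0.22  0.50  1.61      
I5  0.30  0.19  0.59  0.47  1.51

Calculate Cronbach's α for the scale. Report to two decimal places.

Σσᵢ² = 0.56 + 0.74 + 1.32 + 1.61 + 1.51 = 5.74
Σ_{i<j} σ_ij = 3.93
Var(T) = 5.74 + 2 × 3.93 = 13.60
α = (k/(k−1))·(1 − Σσᵢ²/Var(T)) = (5/4)·(1 − 5.74/13.60) = 0.72

α = 0.72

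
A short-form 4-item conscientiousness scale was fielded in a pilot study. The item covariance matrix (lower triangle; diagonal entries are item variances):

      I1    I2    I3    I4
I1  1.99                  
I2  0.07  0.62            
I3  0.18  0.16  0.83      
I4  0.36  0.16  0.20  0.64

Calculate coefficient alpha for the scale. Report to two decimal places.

sum of item variances = 1.99 + 0.62 + 0.83 + 0.64 = 4.08
Sum of the distinct covariances = 1.13
σ²_total = 4.08 + 2 × 1.13 = 6.34
α = (k/(k−1))·(1 − sum of item variances/σ²_total) = (4/3)·(1 − 4.08/6.34) = 0.48

coefficient alpha = 0.48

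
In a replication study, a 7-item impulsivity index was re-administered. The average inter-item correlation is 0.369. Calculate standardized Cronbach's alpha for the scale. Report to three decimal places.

standardized Cronbach's alpha = 0.804

Standardized α = k·r̄ / (1 + (k−1)·r̄) = 7 × 0.369 / (1 + 6 × 0.369)
  = 2.5830 / 3.2140 = 0.804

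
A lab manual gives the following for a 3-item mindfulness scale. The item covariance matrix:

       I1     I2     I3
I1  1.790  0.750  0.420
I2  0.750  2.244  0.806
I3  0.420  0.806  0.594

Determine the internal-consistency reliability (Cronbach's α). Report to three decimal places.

Cronbach's α = 0.691

ΣVar(i) = 1.790 + 2.244 + 0.594 = 4.628
Σ_{i<j} σ_ij = 1.976
total variance = 4.628 + 2 × 1.976 = 8.580
α = (k/(k−1))·(1 − ΣVar(i)/total variance) = (3/2)·(1 − 4.628/8.580) = 0.691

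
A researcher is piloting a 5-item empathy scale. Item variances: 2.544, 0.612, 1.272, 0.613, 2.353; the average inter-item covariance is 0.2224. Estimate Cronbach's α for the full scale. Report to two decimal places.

ΣVar(i) = 2.544 + 0.612 + 1.272 + 0.613 + 2.353 = 7.394
Sum of the 10 distinct covariances = 10 × 0.2224 = 2.2240
total variance = ΣVar(i) + 2·Σcov = 7.394 + 2 × 2.2240 = 11.8420
α = (5/4)·(1 − 7.394/11.8420) = 0.47

α = 0.47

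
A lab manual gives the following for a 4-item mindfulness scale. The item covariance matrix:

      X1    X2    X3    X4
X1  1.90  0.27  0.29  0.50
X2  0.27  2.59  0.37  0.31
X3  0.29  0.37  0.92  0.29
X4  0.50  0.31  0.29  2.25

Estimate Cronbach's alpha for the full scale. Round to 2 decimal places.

Cronbach's alpha = 0.46

Σσ²ᵢ = 1.90 + 2.59 + 0.92 + 2.25 = 7.66
Σ_{i<j} σ_ij = 2.03
Var(T) = 7.66 + 2 × 2.03 = 11.72
α = (k/(k−1))·(1 − Σσ²ᵢ/Var(T)) = (4/3)·(1 − 7.66/11.72) = 0.46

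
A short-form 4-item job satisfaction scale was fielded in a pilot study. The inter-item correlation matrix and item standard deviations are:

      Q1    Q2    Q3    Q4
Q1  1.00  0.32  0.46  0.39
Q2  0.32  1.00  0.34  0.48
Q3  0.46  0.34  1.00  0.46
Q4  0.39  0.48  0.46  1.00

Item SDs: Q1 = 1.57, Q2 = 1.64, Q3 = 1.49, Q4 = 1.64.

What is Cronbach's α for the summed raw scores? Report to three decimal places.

Σσ²ᵢ = 1.57² + 1.64² + 1.49² + 1.64² = 10.0642
Covariances σ_ij = r_ij · s_i · s_j:
  σ(Q1,Q2) = 0.32 × 1.57 × 1.64 = 0.8239
  σ(Q1,Q3) = 0.46 × 1.57 × 1.49 = 1.0761
  σ(Q1,Q4) = 0.39 × 1.57 × 1.64 = 1.0042
  σ(Q2,Q3) = 0.34 × 1.64 × 1.49 = 0.8308
  σ(Q2,Q4) = 0.48 × 1.64 × 1.64 = 1.2910
  σ(Q3,Q4) = 0.46 × 1.49 × 1.64 = 1.1241
σ²_T = Σσ²ᵢ + 2·Σσ_ij = 10.0642 + 2 × 6.1501 = 22.3644
α = (4/3)·(1 − 10.0642/22.3644) = 0.733

Cronbach's α = 0.733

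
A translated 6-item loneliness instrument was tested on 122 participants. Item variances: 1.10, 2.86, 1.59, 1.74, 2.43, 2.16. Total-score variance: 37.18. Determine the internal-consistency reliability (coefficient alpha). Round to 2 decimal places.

ΣVar(i) = 1.10 + 2.86 + 1.59 + 1.74 + 2.43 + 2.16 = 11.88
α = (k/(k−1))·(1 − ΣVar(i)/σ²_T) = (6/5)·(1 − 11.88/37.18) = 0.82

α = 0.82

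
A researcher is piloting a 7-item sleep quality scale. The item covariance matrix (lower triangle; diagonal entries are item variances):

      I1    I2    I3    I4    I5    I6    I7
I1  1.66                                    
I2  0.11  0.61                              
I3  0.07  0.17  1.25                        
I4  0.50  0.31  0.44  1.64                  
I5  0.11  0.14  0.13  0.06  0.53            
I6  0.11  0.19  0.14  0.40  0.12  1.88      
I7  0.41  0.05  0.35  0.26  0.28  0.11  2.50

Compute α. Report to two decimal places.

ΣVar(i) = 1.66 + 0.61 + 1.25 + 1.64 + 0.53 + 1.88 + 2.50 = 10.07
Sum of off-diagonal covariances = 4.46
Var(T) = 10.07 + 2 × 4.46 = 18.99
α = (k/(k−1))·(1 − ΣVar(i)/Var(T)) = (7/6)·(1 − 10.07/18.99) = 0.55

α = 0.55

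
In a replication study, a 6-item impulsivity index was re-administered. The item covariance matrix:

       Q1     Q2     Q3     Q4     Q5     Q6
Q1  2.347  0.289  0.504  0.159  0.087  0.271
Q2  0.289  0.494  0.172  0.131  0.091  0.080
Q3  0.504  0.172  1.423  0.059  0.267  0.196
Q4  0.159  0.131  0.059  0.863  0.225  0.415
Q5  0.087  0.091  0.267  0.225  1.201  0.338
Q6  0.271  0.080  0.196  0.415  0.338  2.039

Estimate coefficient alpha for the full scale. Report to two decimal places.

Σσ²ᵢ = 2.347 + 0.494 + 1.423 + 0.863 + 1.201 + 2.039 = 8.367
Sum of off-diagonal covariances = 3.284
σ²_T = 8.367 + 2 × 3.284 = 14.935
α = (k/(k−1))·(1 − Σσ²ᵢ/σ²_T) = (6/5)·(1 − 8.367/14.935) = 0.53

α = 0.53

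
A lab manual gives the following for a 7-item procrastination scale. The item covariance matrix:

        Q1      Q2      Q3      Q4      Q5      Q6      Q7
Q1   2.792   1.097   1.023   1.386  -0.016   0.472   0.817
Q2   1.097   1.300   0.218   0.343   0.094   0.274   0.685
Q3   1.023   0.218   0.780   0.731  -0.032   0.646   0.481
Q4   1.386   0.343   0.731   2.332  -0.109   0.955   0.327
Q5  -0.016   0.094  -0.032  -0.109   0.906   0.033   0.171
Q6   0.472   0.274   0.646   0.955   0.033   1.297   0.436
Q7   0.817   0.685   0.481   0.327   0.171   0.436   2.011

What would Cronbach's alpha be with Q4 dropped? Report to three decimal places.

α = 0.702

Remaining items: Q1, Q2, Q3, Q5, Q6, Q7 (k = 6).
Σσᵢ² = 2.792 + 1.300 + 0.780 + 0.906 + 1.297 + 2.011 = 9.086
σ²_T = 9.086 + 2 × 6.399 = 21.884
α (item deleted) = (6/5)·(1 − 9.086/21.884) = 0.702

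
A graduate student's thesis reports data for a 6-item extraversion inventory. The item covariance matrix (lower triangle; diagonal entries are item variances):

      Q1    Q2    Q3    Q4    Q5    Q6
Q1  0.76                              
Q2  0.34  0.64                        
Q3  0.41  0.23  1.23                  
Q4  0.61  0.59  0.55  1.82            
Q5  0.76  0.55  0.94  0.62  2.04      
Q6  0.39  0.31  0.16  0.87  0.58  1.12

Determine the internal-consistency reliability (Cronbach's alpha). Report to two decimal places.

Σσᵢ² = 0.76 + 0.64 + 1.23 + 1.82 + 2.04 + 1.12 = 7.61
Σ_{i<j} σ_ij = 7.91
Var(T) = 7.61 + 2 × 7.91 = 23.43
α = (k/(k−1))·(1 − Σσᵢ²/Var(T)) = (6/5)·(1 − 7.61/23.43) = 0.81

α = 0.81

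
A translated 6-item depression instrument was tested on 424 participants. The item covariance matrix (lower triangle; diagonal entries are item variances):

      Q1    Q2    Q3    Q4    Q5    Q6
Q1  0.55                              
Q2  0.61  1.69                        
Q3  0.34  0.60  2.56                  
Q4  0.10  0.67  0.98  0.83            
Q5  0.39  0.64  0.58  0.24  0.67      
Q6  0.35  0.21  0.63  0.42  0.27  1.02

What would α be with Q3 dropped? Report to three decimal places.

Remaining items: Q1, Q2, Q4, Q5, Q6 (k = 5).
Σσᵢ² = 0.55 + 1.69 + 0.83 + 0.67 + 1.02 = 4.76
σ²_total = 4.76 + 2 × 3.90 = 12.56
α (item deleted) = (5/4)·(1 − 4.76/12.56) = 0.776

α = 0.776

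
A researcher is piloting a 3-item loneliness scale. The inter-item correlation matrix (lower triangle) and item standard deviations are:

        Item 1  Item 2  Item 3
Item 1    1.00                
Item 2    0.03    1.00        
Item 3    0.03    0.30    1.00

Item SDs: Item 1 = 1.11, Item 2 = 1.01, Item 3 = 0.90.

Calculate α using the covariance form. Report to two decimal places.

Σσ²ᵢ = 1.11² + 1.01² + 0.90² = 3.0622
Covariances σ_ij = r_ij · s_i · s_j:
  σ(Item 1,Item 2) = 0.03 × 1.11 × 1.01 = 0.0336
  σ(Item 1,Item 3) = 0.03 × 1.11 × 0.90 = 0.0300
  σ(Item 2,Item 3) = 0.30 × 1.01 × 0.90 = 0.2727
σ²_T = Σσ²ᵢ + 2·Σσ_ij = 3.0622 + 2 × 0.3363 = 3.7348
α = (3/2)·(1 − 3.0622/3.7348) = 0.27

α = 0.27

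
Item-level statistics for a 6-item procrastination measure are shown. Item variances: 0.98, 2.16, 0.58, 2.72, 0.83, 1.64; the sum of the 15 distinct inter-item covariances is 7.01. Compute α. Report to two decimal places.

α = 0.73

sum of item variances = 0.98 + 2.16 + 0.58 + 2.72 + 0.83 + 1.64 = 8.91
Sum of distinct covariances = 7.01
total variance = sum of item variances + 2·Σcov = 8.91 + 2 × 7.01 = 22.93
α = (6/5)·(1 − 8.91/22.93) = 0.73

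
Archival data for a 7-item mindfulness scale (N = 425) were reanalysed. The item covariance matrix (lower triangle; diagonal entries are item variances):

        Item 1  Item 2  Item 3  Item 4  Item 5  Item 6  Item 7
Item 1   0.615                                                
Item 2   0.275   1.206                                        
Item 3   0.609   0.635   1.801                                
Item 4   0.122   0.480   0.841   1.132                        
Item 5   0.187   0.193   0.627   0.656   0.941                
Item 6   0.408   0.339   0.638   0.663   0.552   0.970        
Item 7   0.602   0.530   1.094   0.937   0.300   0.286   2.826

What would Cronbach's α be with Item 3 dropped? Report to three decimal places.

α = 0.755

Remaining items: Item 1, Item 2, Item 4, Item 5, Item 6, Item 7 (k = 6).
ΣVar(i) = 0.615 + 1.206 + 1.132 + 0.941 + 0.970 + 2.826 = 7.690
σ²_T = 7.690 + 2 × 6.530 = 20.750
α (item deleted) = (6/5)·(1 − 7.690/20.750) = 0.755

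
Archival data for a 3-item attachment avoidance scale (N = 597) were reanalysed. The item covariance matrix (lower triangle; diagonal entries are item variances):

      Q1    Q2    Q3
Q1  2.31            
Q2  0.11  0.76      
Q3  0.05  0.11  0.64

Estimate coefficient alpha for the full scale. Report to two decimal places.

coefficient alpha = 0.19

Σσᵢ² = 2.31 + 0.76 + 0.64 = 3.71
Sum of off-diagonal covariances = 0.27
Var(T) = 3.71 + 2 × 0.27 = 4.25
α = (k/(k−1))·(1 − Σσᵢ²/Var(T)) = (3/2)·(1 − 3.71/4.25) = 0.19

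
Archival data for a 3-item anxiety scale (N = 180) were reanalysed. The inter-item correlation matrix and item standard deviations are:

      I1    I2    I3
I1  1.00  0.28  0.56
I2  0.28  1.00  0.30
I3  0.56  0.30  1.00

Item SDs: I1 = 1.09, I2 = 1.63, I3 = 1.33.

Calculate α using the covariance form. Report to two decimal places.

α = 0.62

Σσ²ᵢ = 1.09² + 1.63² + 1.33² = 5.6139
Covariances σ_ij = r_ij · s_i · s_j:
  σ(I1,I2) = 0.28 × 1.09 × 1.63 = 0.4975
  σ(I1,I3) = 0.56 × 1.09 × 1.33 = 0.8118
  σ(I2,I3) = 0.30 × 1.63 × 1.33 = 0.6504
σ²_T = Σσ²ᵢ + 2·Σσ_ij = 5.6139 + 2 × 1.9597 = 9.5333
α = (3/2)·(1 − 5.6139/9.5333) = 0.62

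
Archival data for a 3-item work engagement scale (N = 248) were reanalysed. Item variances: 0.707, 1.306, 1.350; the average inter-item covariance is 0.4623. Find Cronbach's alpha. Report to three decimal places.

Σσ²ᵢ = 0.707 + 1.306 + 1.350 = 3.363
Sum of the 3 distinct covariances = 3 × 0.4623 = 1.3869
σ²_T = Σσ²ᵢ + 2·Σcov = 3.363 + 2 × 1.3869 = 6.1368
α = (3/2)·(1 − 3.363/6.1368) = 0.678

α = 0.678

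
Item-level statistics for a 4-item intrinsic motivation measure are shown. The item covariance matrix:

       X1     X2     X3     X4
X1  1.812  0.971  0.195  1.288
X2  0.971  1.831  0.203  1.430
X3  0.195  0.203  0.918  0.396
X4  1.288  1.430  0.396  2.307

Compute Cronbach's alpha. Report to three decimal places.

sum of item variances = 1.812 + 1.831 + 0.918 + 2.307 = 6.868
Σ_{i<j} σ_ij = 4.483
Var(T) = 6.868 + 2 × 4.483 = 15.834
α = (k/(k−1))·(1 − sum of item variances/Var(T)) = (4/3)·(1 − 6.868/15.834) = 0.755

α = 0.755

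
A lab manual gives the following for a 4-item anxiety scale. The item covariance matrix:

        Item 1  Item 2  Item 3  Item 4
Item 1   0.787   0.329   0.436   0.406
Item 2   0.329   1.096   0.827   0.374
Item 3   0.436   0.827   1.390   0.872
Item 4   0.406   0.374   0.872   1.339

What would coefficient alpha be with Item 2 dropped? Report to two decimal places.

α = 0.74

Remaining items: Item 1, Item 3, Item 4 (k = 3).
ΣVar(i) = 0.787 + 1.390 + 1.339 = 3.516
σ²_total = 3.516 + 2 × 1.714 = 6.944
α (item deleted) = (3/2)·(1 − 3.516/6.944) = 0.74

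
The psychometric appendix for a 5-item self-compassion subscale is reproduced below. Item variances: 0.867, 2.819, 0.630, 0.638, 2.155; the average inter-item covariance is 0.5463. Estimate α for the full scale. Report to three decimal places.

ΣVar(i) = 0.867 + 2.819 + 0.630 + 0.638 + 2.155 = 7.109
Sum of the 10 distinct covariances = 10 × 0.5463 = 5.4630
σ²_T = ΣVar(i) + 2·Σcov = 7.109 + 2 × 5.4630 = 18.0350
α = (5/4)·(1 − 7.109/18.0350) = 0.757

α = 0.757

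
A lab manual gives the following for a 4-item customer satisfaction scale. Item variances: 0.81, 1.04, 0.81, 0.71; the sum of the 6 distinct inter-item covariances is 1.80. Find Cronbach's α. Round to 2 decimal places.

Σσᵢ² = 0.81 + 1.04 + 0.81 + 0.71 = 3.37
Sum of distinct covariances = 1.80
σ²_total = Σσᵢ² + 2·Σcov = 3.37 + 2 × 1.80 = 6.97
α = (4/3)·(1 − 3.37/6.97) = 0.69

Cronbach's α = 0.69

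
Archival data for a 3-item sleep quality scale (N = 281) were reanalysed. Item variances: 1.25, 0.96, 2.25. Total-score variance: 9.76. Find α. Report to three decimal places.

Σσ²ᵢ = 1.25 + 0.96 + 2.25 = 4.46
α = (k/(k−1))·(1 − Σσ²ᵢ/σ²_total) = (3/2)·(1 − 4.46/9.76) = 0.815

α = 0.815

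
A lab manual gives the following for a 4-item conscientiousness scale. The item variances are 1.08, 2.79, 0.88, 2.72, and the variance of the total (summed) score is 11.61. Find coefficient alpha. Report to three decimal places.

α = 0.475

ΣVar(i) = 1.08 + 2.79 + 0.88 + 2.72 = 7.47
α = (k/(k−1))·(1 − ΣVar(i)/σ²_total) = (4/3)·(1 − 7.47/11.61) = 0.475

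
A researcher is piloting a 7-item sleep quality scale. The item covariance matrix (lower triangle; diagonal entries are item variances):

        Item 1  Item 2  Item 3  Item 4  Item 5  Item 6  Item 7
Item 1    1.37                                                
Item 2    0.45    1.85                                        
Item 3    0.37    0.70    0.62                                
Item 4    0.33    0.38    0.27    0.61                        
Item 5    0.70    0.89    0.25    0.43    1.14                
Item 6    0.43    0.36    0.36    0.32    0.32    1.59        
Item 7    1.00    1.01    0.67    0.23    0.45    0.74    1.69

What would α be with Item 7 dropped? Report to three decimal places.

Remaining items: Item 1, Item 2, Item 3, Item 4, Item 5, Item 6 (k = 6).
ΣVar(i) = 1.37 + 1.85 + 0.62 + 0.61 + 1.14 + 1.59 = 7.18
σ²_T = 7.18 + 2 × 6.56 = 20.30
α (item deleted) = (6/5)·(1 − 7.18/20.30) = 0.776

α = 0.776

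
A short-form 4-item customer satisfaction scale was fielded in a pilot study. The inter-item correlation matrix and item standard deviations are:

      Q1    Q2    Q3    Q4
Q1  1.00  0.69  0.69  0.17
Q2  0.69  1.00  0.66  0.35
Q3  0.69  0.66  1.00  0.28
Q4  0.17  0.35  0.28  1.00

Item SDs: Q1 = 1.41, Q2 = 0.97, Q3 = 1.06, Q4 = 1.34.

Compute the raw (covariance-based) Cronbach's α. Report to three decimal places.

Σσ²ᵢ = 1.41² + 0.97² + 1.06² + 1.34² = 5.8482
Covariances σ_ij = r_ij · s_i · s_j:
  σ(Q1,Q2) = 0.69 × 1.41 × 0.97 = 0.9437
  σ(Q1,Q3) = 0.69 × 1.41 × 1.06 = 1.0313
  σ(Q1,Q4) = 0.17 × 1.41 × 1.34 = 0.3212
  σ(Q2,Q3) = 0.66 × 0.97 × 1.06 = 0.6786
  σ(Q2,Q4) = 0.35 × 0.97 × 1.34 = 0.4549
  σ(Q3,Q4) = 0.28 × 1.06 × 1.34 = 0.3977
σ²_T = Σσ²ᵢ + 2·Σσ_ij = 5.8482 + 2 × 3.8274 = 13.5030
α = (4/3)·(1 − 5.8482/13.5030) = 0.756

α = 0.756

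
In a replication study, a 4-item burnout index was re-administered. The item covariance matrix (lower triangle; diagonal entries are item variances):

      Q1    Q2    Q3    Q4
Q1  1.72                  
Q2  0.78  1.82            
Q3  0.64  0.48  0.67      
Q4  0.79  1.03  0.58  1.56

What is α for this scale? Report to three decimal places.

Σσᵢ² = 1.72 + 1.82 + 0.67 + 1.56 = 5.77
Sum of off-diagonal covariances = 4.30
Var(T) = 5.77 + 2 × 4.30 = 14.37
α = (k/(k−1))·(1 − Σσᵢ²/Var(T)) = (4/3)·(1 − 5.77/14.37) = 0.798

α = 0.798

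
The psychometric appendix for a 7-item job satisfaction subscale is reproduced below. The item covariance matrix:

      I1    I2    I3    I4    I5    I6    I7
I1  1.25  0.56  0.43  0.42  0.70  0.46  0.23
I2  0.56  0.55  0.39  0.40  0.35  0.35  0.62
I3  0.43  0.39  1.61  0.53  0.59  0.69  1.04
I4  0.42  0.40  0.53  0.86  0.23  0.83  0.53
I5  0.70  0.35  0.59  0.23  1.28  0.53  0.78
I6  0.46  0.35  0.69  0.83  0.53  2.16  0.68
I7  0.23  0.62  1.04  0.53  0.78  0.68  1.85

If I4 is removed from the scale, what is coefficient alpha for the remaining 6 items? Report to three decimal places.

coefficient alpha = 0.791

Remaining items: I1, I2, I3, I5, I6, I7 (k = 6).
sum of item variances = 1.25 + 0.55 + 1.61 + 1.28 + 2.16 + 1.85 = 8.70
total variance = 8.70 + 2 × 8.40 = 25.50
α (item deleted) = (6/5)·(1 − 8.70/25.50) = 0.791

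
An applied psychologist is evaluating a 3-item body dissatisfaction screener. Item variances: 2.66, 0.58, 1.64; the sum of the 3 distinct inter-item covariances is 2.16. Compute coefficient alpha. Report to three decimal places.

Σσᵢ² = 2.66 + 0.58 + 1.64 = 4.88
Sum of distinct covariances = 2.16
σ²_total = Σσᵢ² + 2·Σcov = 4.88 + 2 × 2.16 = 9.20
α = (3/2)·(1 − 4.88/9.20) = 0.704

coefficient alpha = 0.704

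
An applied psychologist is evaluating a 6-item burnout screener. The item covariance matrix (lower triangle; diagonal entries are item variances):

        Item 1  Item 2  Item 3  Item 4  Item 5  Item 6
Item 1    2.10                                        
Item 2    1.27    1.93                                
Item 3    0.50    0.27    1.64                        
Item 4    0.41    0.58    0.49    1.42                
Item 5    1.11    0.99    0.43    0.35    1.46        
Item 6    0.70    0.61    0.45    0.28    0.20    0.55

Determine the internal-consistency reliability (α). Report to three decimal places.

α = 0.786

Σσ²ᵢ = 2.10 + 1.93 + 1.64 + 1.42 + 1.46 + 0.55 = 9.10
Sum of the distinct covariances = 8.64
σ²_T = 9.10 + 2 × 8.64 = 26.38
α = (k/(k−1))·(1 − Σσ²ᵢ/σ²_T) = (6/5)·(1 − 9.10/26.38) = 0.786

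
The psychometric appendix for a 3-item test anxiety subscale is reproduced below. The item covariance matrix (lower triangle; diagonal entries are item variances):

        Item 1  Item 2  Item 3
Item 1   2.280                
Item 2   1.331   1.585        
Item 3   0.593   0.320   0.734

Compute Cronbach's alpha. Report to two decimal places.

Σσᵢ² = 2.280 + 1.585 + 0.734 = 4.599
Σ_{i<j} σ_ij = 2.244
total variance = 4.599 + 2 × 2.244 = 9.087
α = (k/(k−1))·(1 − Σσᵢ²/total variance) = (3/2)·(1 − 4.599/9.087) = 0.74

Cronbach's alpha = 0.74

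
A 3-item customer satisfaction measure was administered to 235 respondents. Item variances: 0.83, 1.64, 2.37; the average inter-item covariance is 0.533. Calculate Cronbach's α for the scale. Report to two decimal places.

Σσᵢ² = 0.83 + 1.64 + 2.37 = 4.84
Sum of the 3 distinct covariances = 3 × 0.533 = 1.599
σ²_total = Σσᵢ² + 2·Σcov = 4.84 + 2 × 1.599 = 8.038
α = (3/2)·(1 − 4.84/8.038) = 0.60

Cronbach's α = 0.60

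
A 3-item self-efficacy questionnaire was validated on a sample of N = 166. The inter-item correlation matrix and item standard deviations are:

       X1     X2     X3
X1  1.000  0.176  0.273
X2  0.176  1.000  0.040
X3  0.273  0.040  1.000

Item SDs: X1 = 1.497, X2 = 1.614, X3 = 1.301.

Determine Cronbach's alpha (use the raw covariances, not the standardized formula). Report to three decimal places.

Σσ²ᵢ = 1.497² + 1.614² + 1.301² = 6.5386
Covariances σ_ij = r_ij · s_i · s_j:
  σ(X1,X2) = 0.176 × 1.497 × 1.614 = 0.4252
  σ(X1,X3) = 0.273 × 1.497 × 1.301 = 0.5317
  σ(X2,X3) = 0.040 × 1.614 × 1.301 = 0.0840
σ²_T = Σσ²ᵢ + 2·Σσ_ij = 6.5386 + 2 × 1.0409 = 8.6204
α = (3/2)·(1 − 6.5386/8.6204) = 0.362

α = 0.362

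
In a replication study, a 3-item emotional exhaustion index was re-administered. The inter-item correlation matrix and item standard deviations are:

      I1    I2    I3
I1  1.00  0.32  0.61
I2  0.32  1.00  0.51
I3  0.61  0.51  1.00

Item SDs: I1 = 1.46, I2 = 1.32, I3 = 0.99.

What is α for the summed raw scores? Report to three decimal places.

Σσ²ᵢ = 1.46² + 1.32² + 0.99² = 4.8541
Covariances σ_ij = r_ij · s_i · s_j:
  σ(I1,I2) = 0.32 × 1.46 × 1.32 = 0.6167
  σ(I1,I3) = 0.61 × 1.46 × 0.99 = 0.8817
  σ(I2,I3) = 0.51 × 1.32 × 0.99 = 0.6665
σ²_T = Σσ²ᵢ + 2·Σσ_ij = 4.8541 + 2 × 2.1649 = 9.1839
α = (3/2)·(1 − 4.8541/9.1839) = 0.707

α = 0.707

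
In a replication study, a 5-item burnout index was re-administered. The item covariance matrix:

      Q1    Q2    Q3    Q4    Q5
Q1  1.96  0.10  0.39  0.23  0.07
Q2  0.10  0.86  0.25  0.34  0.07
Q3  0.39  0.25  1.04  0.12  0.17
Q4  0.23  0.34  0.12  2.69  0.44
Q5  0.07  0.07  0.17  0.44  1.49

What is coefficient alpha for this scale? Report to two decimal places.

ΣVar(i) = 1.96 + 0.86 + 1.04 + 2.69 + 1.49 = 8.04
Σ_{i<j} σ_ij = 2.18
Var(T) = 8.04 + 2 × 2.18 = 12.40
α = (k/(k−1))·(1 − ΣVar(i)/Var(T)) = (5/4)·(1 − 8.04/12.40) = 0.44

α = 0.44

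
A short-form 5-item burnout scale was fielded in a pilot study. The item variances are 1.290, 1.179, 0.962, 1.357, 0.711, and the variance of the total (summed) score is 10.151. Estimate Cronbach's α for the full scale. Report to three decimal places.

ΣVar(i) = 1.290 + 1.179 + 0.962 + 1.357 + 0.711 = 5.499
α = (k/(k−1))·(1 − ΣVar(i)/σ²_total) = (5/4)·(1 − 5.499/10.151) = 0.573

Cronbach's α = 0.573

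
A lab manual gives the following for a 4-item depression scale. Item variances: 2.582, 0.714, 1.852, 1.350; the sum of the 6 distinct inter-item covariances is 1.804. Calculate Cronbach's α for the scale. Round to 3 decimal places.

sum of item variances = 2.582 + 0.714 + 1.852 + 1.350 = 6.498
Sum of distinct covariances = 1.804
Var(T) = sum of item variances + 2·Σcov = 6.498 + 2 × 1.804 = 10.106
α = (4/3)·(1 − 6.498/10.106) = 0.476

Cronbach's α = 0.476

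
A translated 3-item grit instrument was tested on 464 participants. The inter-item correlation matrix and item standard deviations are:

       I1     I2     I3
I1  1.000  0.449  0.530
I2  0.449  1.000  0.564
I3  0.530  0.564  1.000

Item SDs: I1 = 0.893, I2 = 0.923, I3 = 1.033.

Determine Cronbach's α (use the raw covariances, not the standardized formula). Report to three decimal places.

α = 0.760

Σσ²ᵢ = 0.893² + 0.923² + 1.033² = 2.7165
Covariances σ_ij = r_ij · s_i · s_j:
  σ(I1,I2) = 0.449 × 0.893 × 0.923 = 0.3701
  σ(I1,I3) = 0.530 × 0.893 × 1.033 = 0.4889
  σ(I2,I3) = 0.564 × 0.923 × 1.033 = 0.5378
σ²_T = Σσ²ᵢ + 2·Σσ_ij = 2.7165 + 2 × 1.3968 = 5.5101
α = (3/2)·(1 − 2.7165/5.5101) = 0.760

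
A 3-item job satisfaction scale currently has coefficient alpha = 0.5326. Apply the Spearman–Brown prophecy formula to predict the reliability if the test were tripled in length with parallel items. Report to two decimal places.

Length factor m = 3
α' = m·α / (1 + (m−1)·α)
   = 3 × 0.5326 / (1 + (3 − 1) × 0.5326)
   = 1.5978 / 2.0652 = 0.77

predicted reliability = 0.77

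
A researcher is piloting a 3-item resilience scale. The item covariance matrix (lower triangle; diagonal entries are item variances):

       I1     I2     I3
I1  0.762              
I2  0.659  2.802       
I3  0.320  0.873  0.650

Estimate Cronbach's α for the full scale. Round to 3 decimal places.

α = 0.702

Σσᵢ² = 0.762 + 2.802 + 0.650 = 4.214
Sum of the distinct covariances = 1.852
σ²_T = 4.214 + 2 × 1.852 = 7.918
α = (k/(k−1))·(1 − Σσᵢ²/σ²_T) = (3/2)·(1 − 4.214/7.918) = 0.702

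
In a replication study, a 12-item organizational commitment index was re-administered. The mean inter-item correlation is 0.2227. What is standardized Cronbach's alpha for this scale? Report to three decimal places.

Standardized α = k·r̄ / (1 + (k−1)·r̄) = 12 × 0.2227 / (1 + 11 × 0.2227)
  = 2.6724 / 3.4497 = 0.775

standardized Cronbach's alpha = 0.775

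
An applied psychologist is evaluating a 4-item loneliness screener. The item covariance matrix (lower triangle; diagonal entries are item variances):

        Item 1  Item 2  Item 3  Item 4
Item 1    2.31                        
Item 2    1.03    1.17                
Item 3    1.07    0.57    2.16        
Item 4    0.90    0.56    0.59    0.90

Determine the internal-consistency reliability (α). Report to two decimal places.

sum of item variances = 2.31 + 1.17 + 2.16 + 0.90 = 6.54
Sum of the distinct covariances = 4.72
Var(T) = 6.54 + 2 × 4.72 = 15.98
α = (k/(k−1))·(1 − sum of item variances/Var(T)) = (4/3)·(1 − 6.54/15.98) = 0.79

α = 0.79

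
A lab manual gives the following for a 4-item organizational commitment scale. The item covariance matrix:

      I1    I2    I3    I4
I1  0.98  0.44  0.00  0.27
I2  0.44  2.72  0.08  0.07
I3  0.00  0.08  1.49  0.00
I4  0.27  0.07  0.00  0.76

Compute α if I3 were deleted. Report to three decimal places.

Remaining items: I1, I2, I4 (k = 3).
Σσ²ᵢ = 0.98 + 2.72 + 0.76 = 4.46
σ²_total = 4.46 + 2 × 0.78 = 6.02
α (item deleted) = (3/2)·(1 − 4.46/6.02) = 0.389

α = 0.389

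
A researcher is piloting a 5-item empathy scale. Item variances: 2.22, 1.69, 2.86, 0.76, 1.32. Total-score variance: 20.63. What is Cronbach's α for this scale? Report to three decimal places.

ΣVar(i) = 2.22 + 1.69 + 2.86 + 0.76 + 1.32 = 8.85
α = (k/(k−1))·(1 − ΣVar(i)/total variance) = (5/4)·(1 − 8.85/20.63) = 0.714

α = 0.714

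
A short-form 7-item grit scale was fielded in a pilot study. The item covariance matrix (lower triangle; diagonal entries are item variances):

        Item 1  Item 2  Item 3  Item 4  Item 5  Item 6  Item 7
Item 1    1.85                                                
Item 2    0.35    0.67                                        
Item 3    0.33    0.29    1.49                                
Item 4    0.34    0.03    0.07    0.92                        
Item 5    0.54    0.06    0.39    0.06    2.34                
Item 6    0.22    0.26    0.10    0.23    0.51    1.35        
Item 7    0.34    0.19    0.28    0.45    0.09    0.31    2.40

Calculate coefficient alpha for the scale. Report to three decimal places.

α = 0.580

Σσᵢ² = 1.85 + 0.67 + 1.49 + 0.92 + 2.34 + 1.35 + 2.40 = 11.02
Sum of the distinct covariances = 5.44
σ²_T = 11.02 + 2 × 5.44 = 21.90
α = (k/(k−1))·(1 − Σσᵢ²/σ²_T) = (7/6)·(1 − 11.02/21.90) = 0.580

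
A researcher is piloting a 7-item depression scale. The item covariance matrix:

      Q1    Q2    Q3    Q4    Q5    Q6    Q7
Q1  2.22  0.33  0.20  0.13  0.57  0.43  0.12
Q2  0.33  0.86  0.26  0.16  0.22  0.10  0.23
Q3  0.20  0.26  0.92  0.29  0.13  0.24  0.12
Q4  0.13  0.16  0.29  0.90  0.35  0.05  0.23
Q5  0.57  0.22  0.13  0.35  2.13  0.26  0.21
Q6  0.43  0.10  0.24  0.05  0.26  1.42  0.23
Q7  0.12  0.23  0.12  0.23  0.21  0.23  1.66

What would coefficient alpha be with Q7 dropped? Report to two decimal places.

coefficient alpha = 0.56

Remaining items: Q1, Q2, Q3, Q4, Q5, Q6 (k = 6).
Σσᵢ² = 2.22 + 0.86 + 0.92 + 0.90 + 2.13 + 1.42 = 8.45
total variance = 8.45 + 2 × 3.72 = 15.89
α (item deleted) = (6/5)·(1 − 8.45/15.89) = 0.56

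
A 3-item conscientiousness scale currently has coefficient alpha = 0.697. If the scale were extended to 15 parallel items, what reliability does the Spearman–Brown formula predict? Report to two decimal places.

Length factor m = 15/3 = 5.0000
α' = m·α / (1 + (m−1)·α)
   = 15/3 × 0.697 / (1 + (15/3 − 1) × 0.697)
   = 3.4850 / 3.7880 = 0.92

predicted reliability = 0.92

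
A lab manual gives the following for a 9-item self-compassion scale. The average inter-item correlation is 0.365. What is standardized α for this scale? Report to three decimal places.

Standardized α = k·r̄ / (1 + (k−1)·r̄) = 9 × 0.365 / (1 + 8 × 0.365)
  = 3.2850 / 3.9200 = 0.838

α = 0.838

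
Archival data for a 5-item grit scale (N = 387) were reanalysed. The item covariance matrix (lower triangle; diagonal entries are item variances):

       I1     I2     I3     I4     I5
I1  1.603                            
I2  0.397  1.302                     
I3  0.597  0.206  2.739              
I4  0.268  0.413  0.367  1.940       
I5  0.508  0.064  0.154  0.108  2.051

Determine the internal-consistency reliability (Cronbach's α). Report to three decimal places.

ΣVar(i) = 1.603 + 1.302 + 2.739 + 1.940 + 2.051 = 9.635
Σ_{i<j} σ_ij = 3.082
σ²_T = 9.635 + 2 × 3.082 = 15.799
α = (k/(k−1))·(1 − ΣVar(i)/σ²_T) = (5/4)·(1 − 9.635/15.799) = 0.488

α = 0.488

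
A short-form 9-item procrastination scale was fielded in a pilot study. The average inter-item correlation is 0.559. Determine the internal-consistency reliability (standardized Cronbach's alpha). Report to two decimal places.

Standardized α = k·r̄ / (1 + (k−1)·r̄) = 9 × 0.559 / (1 + 8 × 0.559)
  = 5.0310 / 5.4720 = 0.92

α = 0.92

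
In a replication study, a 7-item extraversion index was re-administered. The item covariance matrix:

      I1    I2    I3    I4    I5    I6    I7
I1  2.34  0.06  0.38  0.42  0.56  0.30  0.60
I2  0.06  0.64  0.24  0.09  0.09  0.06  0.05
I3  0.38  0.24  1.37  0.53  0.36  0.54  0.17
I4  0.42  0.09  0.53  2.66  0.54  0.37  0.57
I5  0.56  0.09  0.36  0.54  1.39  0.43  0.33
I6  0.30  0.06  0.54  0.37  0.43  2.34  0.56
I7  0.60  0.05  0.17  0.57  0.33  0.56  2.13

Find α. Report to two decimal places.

ΣVar(i) = 2.34 + 0.64 + 1.37 + 2.66 + 1.39 + 2.34 + 2.13 = 12.87
Σ_{i<j} σ_ij = 7.25
total variance = 12.87 + 2 × 7.25 = 27.37
α = (k/(k−1))·(1 − ΣVar(i)/total variance) = (7/6)·(1 − 12.87/27.37) = 0.62

α = 0.62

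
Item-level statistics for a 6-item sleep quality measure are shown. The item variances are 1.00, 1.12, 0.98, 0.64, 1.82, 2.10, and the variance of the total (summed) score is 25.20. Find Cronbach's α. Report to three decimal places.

α = 0.835

ΣVar(i) = 1.00 + 1.12 + 0.98 + 0.64 + 1.82 + 2.10 = 7.66
α = (k/(k−1))·(1 − ΣVar(i)/total variance) = (6/5)·(1 − 7.66/25.20) = 0.835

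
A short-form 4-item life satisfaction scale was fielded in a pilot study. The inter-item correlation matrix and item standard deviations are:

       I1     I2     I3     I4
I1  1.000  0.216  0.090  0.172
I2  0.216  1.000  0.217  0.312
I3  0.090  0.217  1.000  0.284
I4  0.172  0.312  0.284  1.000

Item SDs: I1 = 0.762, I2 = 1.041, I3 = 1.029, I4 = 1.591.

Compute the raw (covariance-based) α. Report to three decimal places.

Σσ²ᵢ = 0.762² + 1.041² + 1.029² + 1.591² = 5.2544
Covariances σ_ij = r_ij · s_i · s_j:
  σ(I1,I2) = 0.216 × 0.762 × 1.041 = 0.1713
  σ(I1,I3) = 0.090 × 0.762 × 1.029 = 0.0706
  σ(I1,I4) = 0.172 × 0.762 × 1.591 = 0.2085
  σ(I2,I3) = 0.217 × 1.041 × 1.029 = 0.2324
  σ(I2,I4) = 0.312 × 1.041 × 1.591 = 0.5167
  σ(I3,I4) = 0.284 × 1.029 × 1.591 = 0.4649
σ²_T = Σσ²ᵢ + 2·Σσ_ij = 5.2544 + 2 × 1.6644 = 8.5832
α = (4/3)·(1 − 5.2544/8.5832) = 0.517

α = 0.517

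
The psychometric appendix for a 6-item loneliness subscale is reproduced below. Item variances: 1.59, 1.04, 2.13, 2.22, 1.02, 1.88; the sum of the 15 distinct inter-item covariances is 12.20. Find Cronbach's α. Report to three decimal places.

ΣVar(i) = 1.59 + 1.04 + 2.13 + 2.22 + 1.02 + 1.88 = 9.88
Sum of distinct covariances = 12.20
σ²_total = ΣVar(i) + 2·Σcov = 9.88 + 2 × 12.20 = 34.28
α = (6/5)·(1 − 9.88/34.28) = 0.854

α = 0.854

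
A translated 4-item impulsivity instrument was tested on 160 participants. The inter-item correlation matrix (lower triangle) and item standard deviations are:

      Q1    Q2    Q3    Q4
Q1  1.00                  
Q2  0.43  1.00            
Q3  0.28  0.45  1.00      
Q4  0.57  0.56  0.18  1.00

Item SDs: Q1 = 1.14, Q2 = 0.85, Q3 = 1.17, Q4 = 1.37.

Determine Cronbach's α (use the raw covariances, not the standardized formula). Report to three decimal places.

α = 0.717

Σσ²ᵢ = 1.14² + 0.85² + 1.17² + 1.37² = 5.2679
Covariances σ_ij = r_ij · s_i · s_j:
  σ(Q1,Q2) = 0.43 × 1.14 × 0.85 = 0.4167
  σ(Q1,Q3) = 0.28 × 1.14 × 1.17 = 0.3735
  σ(Q1,Q4) = 0.57 × 1.14 × 1.37 = 0.8902
  σ(Q2,Q3) = 0.45 × 0.85 × 1.17 = 0.4475
  σ(Q2,Q4) = 0.56 × 0.85 × 1.37 = 0.6521
  σ(Q3,Q4) = 0.18 × 1.17 × 1.37 = 0.2885
σ²_T = Σσ²ᵢ + 2·Σσ_ij = 5.2679 + 2 × 3.0685 = 11.4049
α = (4/3)·(1 − 5.2679/11.4049) = 0.717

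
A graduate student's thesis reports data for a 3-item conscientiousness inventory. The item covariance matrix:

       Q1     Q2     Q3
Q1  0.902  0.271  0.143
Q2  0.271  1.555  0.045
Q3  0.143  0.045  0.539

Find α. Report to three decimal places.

sum of item variances = 0.902 + 1.555 + 0.539 = 2.996
Σ_{i<j} σ_ij = 0.459
Var(T) = 2.996 + 2 × 0.459 = 3.914
α = (k/(k−1))·(1 − sum of item variances/Var(T)) = (3/2)·(1 − 2.996/3.914) = 0.352

α = 0.352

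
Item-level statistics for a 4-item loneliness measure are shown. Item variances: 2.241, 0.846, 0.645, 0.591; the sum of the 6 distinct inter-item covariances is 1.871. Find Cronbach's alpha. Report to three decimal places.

Cronbach's alpha = 0.619

Σσ²ᵢ = 2.241 + 0.846 + 0.645 + 0.591 = 4.323
Sum of distinct covariances = 1.871
total variance = Σσ²ᵢ + 2·Σcov = 4.323 + 2 × 1.871 = 8.065
α = (4/3)·(1 − 4.323/8.065) = 0.619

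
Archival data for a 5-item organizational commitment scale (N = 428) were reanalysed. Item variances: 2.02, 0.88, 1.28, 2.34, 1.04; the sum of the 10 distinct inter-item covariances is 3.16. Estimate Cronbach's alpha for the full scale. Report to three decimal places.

Σσᵢ² = 2.02 + 0.88 + 1.28 + 2.34 + 1.04 = 7.56
Sum of distinct covariances = 3.16
σ²_total = Σσᵢ² + 2·Σcov = 7.56 + 2 × 3.16 = 13.88
α = (5/4)·(1 − 7.56/13.88) = 0.569

α = 0.569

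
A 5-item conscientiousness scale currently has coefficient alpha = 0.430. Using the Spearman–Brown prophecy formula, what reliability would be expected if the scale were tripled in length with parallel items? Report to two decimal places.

predicted reliability = 0.69

Length factor m = 3
α' = m·α / (1 + (m−1)·α)
   = 3 × 0.430 / (1 + (3 − 1) × 0.430)
   = 1.2900 / 1.8600 = 0.69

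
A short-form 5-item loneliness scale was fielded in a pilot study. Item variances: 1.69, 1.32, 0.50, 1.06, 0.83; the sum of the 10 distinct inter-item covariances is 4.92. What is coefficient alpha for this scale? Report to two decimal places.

Σσᵢ² = 1.69 + 1.32 + 0.50 + 1.06 + 0.83 = 5.40
Sum of distinct covariances = 4.92
σ²_total = Σσᵢ² + 2·Σcov = 5.40 + 2 × 4.92 = 15.24
α = (5/4)·(1 − 5.40/15.24) = 0.81

α = 0.81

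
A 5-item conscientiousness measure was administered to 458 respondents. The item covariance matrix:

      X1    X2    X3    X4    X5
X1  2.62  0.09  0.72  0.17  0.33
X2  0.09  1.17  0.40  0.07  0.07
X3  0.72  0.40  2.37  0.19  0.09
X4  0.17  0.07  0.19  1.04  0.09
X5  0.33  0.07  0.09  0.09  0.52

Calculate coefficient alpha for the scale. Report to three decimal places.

coefficient alpha = 0.456

Σσᵢ² = 2.62 + 1.17 + 2.37 + 1.04 + 0.52 = 7.72
Sum of the distinct covariances = 2.22
σ²_T = 7.72 + 2 × 2.22 = 12.16
α = (k/(k−1))·(1 − Σσᵢ²/σ²_T) = (5/4)·(1 − 7.72/12.16) = 0.456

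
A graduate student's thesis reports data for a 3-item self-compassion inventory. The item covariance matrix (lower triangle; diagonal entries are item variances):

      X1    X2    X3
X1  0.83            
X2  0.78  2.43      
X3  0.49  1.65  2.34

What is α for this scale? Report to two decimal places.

α = 0.77

Σσᵢ² = 0.83 + 2.43 + 2.34 = 5.60
Σ_{i<j} σ_ij = 2.92
σ²_total = 5.60 + 2 × 2.92 = 11.44
α = (k/(k−1))·(1 − Σσᵢ²/σ²_total) = (3/2)·(1 − 5.60/11.44) = 0.77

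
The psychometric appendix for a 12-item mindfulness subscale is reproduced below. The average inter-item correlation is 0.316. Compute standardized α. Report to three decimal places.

Standardized α = k·r̄ / (1 + (k−1)·r̄) = 12 × 0.316 / (1 + 11 × 0.316)
  = 3.7920 / 4.4760 = 0.847

standardized α = 0.847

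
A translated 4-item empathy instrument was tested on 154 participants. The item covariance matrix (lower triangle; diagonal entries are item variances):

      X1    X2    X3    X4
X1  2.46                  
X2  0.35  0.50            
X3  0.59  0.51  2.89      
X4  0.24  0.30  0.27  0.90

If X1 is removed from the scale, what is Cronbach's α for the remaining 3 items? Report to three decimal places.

Remaining items: X2, X3, X4 (k = 3).
ΣVar(i) = 0.50 + 2.89 + 0.90 = 4.29
σ²_T = 4.29 + 2 × 1.08 = 6.45
α (item deleted) = (3/2)·(1 − 4.29/6.45) = 0.502

Cronbach's α = 0.502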